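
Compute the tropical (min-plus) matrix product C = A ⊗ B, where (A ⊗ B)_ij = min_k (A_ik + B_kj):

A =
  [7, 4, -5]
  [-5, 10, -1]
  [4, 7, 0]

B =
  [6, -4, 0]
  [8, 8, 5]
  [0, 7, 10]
A ⊗ B =
  [-5, 2, 5]
  [-1, -9, -5]
  [0, 0, 4]

Apply the min-plus product entry-by-entry:
  C[0][0] = min over k of (A[0][0] + B[0][0] = 7 + 6 = 13, A[0][1] + B[1][0] = 4 + 8 = 12, A[0][2] + B[2][0] = -5 + 0 = -5) = -5 (attained at k = 2)
  C[0][1] = min over k of (A[0][0] + B[0][1] = 7 + -4 = 3, A[0][1] + B[1][1] = 4 + 8 = 12, A[0][2] + B[2][1] = -5 + 7 = 2) = 2 (attained at k = 2)
  C[0][2] = min over k of (A[0][0] + B[0][2] = 7 + 0 = 7, A[0][1] + B[1][2] = 4 + 5 = 9, A[0][2] + B[2][2] = -5 + 10 = 5) = 5 (attained at k = 2)
  C[1][0] = min over k of (A[1][0] + B[0][0] = -5 + 6 = 1, A[1][1] + B[1][0] = 10 + 8 = 18, A[1][2] + B[2][0] = -1 + 0 = -1) = -1 (attained at k = 2)
  C[1][1] = min over k of (A[1][0] + B[0][1] = -5 + -4 = -9, A[1][1] + B[1][1] = 10 + 8 = 18, A[1][2] + B[2][1] = -1 + 7 = 6) = -9 (attained at k = 0)
  C[1][2] = min over k of (A[1][0] + B[0][2] = -5 + 0 = -5, A[1][1] + B[1][2] = 10 + 5 = 15, A[1][2] + B[2][2] = -1 + 10 = 9) = -5 (attained at k = 0)
  C[2][0] = min over k of (A[2][0] + B[0][0] = 4 + 6 = 10, A[2][1] + B[1][0] = 7 + 8 = 15, A[2][2] + B[2][0] = 0 + 0 = 0) = 0 (attained at k = 2)
  C[2][1] = min over k of (A[2][0] + B[0][1] = 4 + -4 = 0, A[2][1] + B[1][1] = 7 + 8 = 15, A[2][2] + B[2][1] = 0 + 7 = 7) = 0 (attained at k = 0)
  C[2][2] = min over k of (A[2][0] + B[0][2] = 4 + 0 = 4, A[2][1] + B[1][2] = 7 + 5 = 12, A[2][2] + B[2][2] = 0 + 10 = 10) = 4 (attained at k = 0)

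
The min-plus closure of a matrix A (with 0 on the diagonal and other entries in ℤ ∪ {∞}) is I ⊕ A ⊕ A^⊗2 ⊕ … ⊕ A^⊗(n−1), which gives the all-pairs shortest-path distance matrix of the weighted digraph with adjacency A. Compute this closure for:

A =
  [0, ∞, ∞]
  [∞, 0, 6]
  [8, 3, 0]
Closure =
  [0, ∞, ∞]
  [14, 0, 6]
  [8, 3, 0]

This is the Floyd-Warshall all-pairs shortest-path computation. For each intermediate vertex k = 0, 1, …, 2, update dist[i][j] ← min(dist[i][j], dist[i][k] + dist[k][j]). The final matrix gives, for each (i, j), the minimum total weight of any directed path from i to j (possibly empty when i = j).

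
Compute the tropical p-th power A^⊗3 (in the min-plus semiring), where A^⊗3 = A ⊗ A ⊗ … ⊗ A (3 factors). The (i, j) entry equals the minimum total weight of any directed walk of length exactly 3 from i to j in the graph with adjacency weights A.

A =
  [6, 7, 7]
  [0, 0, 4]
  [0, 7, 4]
A^⊗3 =
  [7, 7, 11]
  [0, 0, 4]
  [7, 7, 11]

Each entry (A^⊗3)_ij equals the minimum over all length-3 walks i = v_0 → v_1 → … → v_3 = j of Σ_t A[v_t][v_{t+1}]. For example, for (i, j) = (0, 2) we minimise over 9 possible intermediate vertex sequences; the minimum is 11, attained along the walk 0 → 1 → 1 → 2.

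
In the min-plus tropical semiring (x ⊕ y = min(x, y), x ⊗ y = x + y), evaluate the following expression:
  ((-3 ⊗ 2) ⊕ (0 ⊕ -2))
((-3 ⊗ 2) ⊕ (0 ⊕ -2)) = -2

Expand innermost to outermost. Recall ⊕ takes the minimum of its arguments and ⊗ takes their sum. Working out the expression ((-3 ⊗ 2) ⊕ (0 ⊕ -2)) gives -2.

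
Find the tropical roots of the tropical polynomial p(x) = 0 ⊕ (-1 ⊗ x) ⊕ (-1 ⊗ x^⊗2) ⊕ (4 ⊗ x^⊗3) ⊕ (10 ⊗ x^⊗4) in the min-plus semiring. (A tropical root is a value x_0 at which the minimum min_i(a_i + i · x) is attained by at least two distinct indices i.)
Roots: {-6, -5, 0, 1}

Each tropical root is a break point of the lower envelope of the lines y = a_i + i · x (there are 5 lines, with slopes 0, 1, ..., 4). Only the lines that attain the minimum somewhere contribute to roots; other lines are dominated. Here the surviving (envelope) indices are i = 4, i = 3, i = 2, i = 1, i = 0.
Intersections between consecutive envelope lines give the roots: for adjacent envelope indices i < j the intersection is x = (a_i − a_j) / (j − i). Reading off the sorted break points: {-6, -5, 0, 1}.
Verification: at each break x_0, at least two indices attain the minimum of min_i(a_i + i · x_0).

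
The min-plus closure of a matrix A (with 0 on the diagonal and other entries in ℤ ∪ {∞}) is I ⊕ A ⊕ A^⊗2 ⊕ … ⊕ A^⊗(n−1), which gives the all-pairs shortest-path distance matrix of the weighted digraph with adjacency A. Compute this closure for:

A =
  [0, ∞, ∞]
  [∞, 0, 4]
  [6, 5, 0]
Closure =
  [0, ∞, ∞]
  [10, 0, 4]
  [6, 5, 0]

This is the Floyd-Warshall all-pairs shortest-path computation. For each intermediate vertex k = 0, 1, …, 2, update dist[i][j] ← min(dist[i][j], dist[i][k] + dist[k][j]). The final matrix gives, for each (i, j), the minimum total weight of any directed path from i to j (possibly empty when i = j).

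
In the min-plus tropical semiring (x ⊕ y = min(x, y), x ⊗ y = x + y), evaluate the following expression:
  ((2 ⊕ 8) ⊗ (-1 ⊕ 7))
((2 ⊕ 8) ⊗ (-1 ⊕ 7)) = 1

Expand innermost to outermost. Recall ⊕ takes the minimum of its arguments and ⊗ takes their sum. Working out the expression ((2 ⊕ 8) ⊗ (-1 ⊕ 7)) gives 1.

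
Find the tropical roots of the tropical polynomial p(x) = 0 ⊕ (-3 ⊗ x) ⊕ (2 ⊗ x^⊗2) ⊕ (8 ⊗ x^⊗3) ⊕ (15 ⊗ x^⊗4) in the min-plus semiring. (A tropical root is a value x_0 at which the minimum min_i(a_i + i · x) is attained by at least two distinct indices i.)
Roots: {-7, -6, -5, 3}

Each tropical root is a break point of the lower envelope of the lines y = a_i + i · x (there are 5 lines, with slopes 0, 1, ..., 4). Only the lines that attain the minimum somewhere contribute to roots; other lines are dominated. Here the surviving (envelope) indices are i = 4, i = 3, i = 2, i = 1, i = 0.
Intersections between consecutive envelope lines give the roots: for adjacent envelope indices i < j the intersection is x = (a_i − a_j) / (j − i). Reading off the sorted break points: {-7, -6, -5, 3}.
Verification: at each break x_0, at least two indices attain the minimum of min_i(a_i + i · x_0).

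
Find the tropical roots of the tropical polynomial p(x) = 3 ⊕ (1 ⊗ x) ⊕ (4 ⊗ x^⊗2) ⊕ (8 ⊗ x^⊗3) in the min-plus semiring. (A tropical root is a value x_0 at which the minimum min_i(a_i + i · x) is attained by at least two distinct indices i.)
Roots: {-4, -3, 2}

Each tropical root is a break point of the lower envelope of the lines y = a_i + i · x (there are 4 lines, with slopes 0, 1, ..., 3). Only the lines that attain the minimum somewhere contribute to roots; other lines are dominated. Here the surviving (envelope) indices are i = 3, i = 2, i = 1, i = 0.
Intersections between consecutive envelope lines give the roots: for adjacent envelope indices i < j the intersection is x = (a_i − a_j) / (j − i). Reading off the sorted break points: {-4, -3, 2}.
Verification: at each break x_0, at least two indices attain the minimum of min_i(a_i + i · x_0).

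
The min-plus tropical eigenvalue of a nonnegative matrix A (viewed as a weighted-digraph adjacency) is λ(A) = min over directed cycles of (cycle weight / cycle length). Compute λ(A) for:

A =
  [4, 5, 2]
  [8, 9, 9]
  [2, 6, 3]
λ(A) = 2

Enumerate directed cycles and compute their means (weight / length). Sample:
  cycle 0 → 0: weight = 4, length = 1, mean = 4/1 ≈ 4.000
  cycle 1 → 1: weight = 9, length = 1, mean = 9/1 ≈ 9.000
  cycle 2 → 2: weight = 3, length = 1, mean = 3/1 ≈ 3.000
  cycle 0 → 1 → 0: weight = 13, length = 2, mean = 13/2 ≈ 6.500
  cycle 0 → 2 → 0: weight = 4, length = 2, mean = 4/2 ≈ 2.000
  cycle 1 → 0 → 1: weight = 13, length = 2, mean = 13/2 ≈ 6.500
Minimum mean = 2.000, attained e.g. along the cycle 0 → 2 → 0 with weight 4 and length 2. So λ(A) = 4/2 = 2.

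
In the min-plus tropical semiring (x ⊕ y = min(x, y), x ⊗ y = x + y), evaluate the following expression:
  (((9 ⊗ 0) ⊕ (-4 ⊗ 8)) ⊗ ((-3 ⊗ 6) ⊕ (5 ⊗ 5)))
(((9 ⊗ 0) ⊕ (-4 ⊗ 8)) ⊗ ((-3 ⊗ 6) ⊕ (5 ⊗ 5))) = 7

Expand innermost to outermost. Recall ⊕ takes the minimum of its arguments and ⊗ takes their sum. Working out the expression (((9 ⊗ 0) ⊕ (-4 ⊗ 8)) ⊗ ((-3 ⊗ 6) ⊕ (5 ⊗ 5))) gives 7.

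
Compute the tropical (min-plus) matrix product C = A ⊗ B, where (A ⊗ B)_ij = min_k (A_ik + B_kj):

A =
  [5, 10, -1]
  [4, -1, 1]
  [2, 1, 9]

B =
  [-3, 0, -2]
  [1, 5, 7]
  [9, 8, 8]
A ⊗ B =
  [2, 5, 3]
  [0, 4, 2]
  [-1, 2, 0]

Apply the min-plus product entry-by-entry:
  C[0][0] = min over k of (A[0][0] + B[0][0] = 5 + -3 = 2, A[0][1] + B[1][0] = 10 + 1 = 11, A[0][2] + B[2][0] = -1 + 9 = 8) = 2 (attained at k = 0)
  C[0][1] = min over k of (A[0][0] + B[0][1] = 5 + 0 = 5, A[0][1] + B[1][1] = 10 + 5 = 15, A[0][2] + B[2][1] = -1 + 8 = 7) = 5 (attained at k = 0)
  C[0][2] = min over k of (A[0][0] + B[0][2] = 5 + -2 = 3, A[0][1] + B[1][2] = 10 + 7 = 17, A[0][2] + B[2][2] = -1 + 8 = 7) = 3 (attained at k = 0)
  C[1][0] = min over k of (A[1][0] + B[0][0] = 4 + -3 = 1, A[1][1] + B[1][0] = -1 + 1 = 0, A[1][2] + B[2][0] = 1 + 9 = 10) = 0 (attained at k = 1)
  C[1][1] = min over k of (A[1][0] + B[0][1] = 4 + 0 = 4, A[1][1] + B[1][1] = -1 + 5 = 4, A[1][2] + B[2][1] = 1 + 8 = 9) = 4 (attained at k = 0)
  C[1][2] = min over k of (A[1][0] + B[0][2] = 4 + -2 = 2, A[1][1] + B[1][2] = -1 + 7 = 6, A[1][2] + B[2][2] = 1 + 8 = 9) = 2 (attained at k = 0)
  C[2][0] = min over k of (A[2][0] + B[0][0] = 2 + -3 = -1, A[2][1] + B[1][0] = 1 + 1 = 2, A[2][2] + B[2][0] = 9 + 9 = 18) = -1 (attained at k = 0)
  C[2][1] = min over k of (A[2][0] + B[0][1] = 2 + 0 = 2, A[2][1] + B[1][1] = 1 + 5 = 6, A[2][2] + B[2][1] = 9 + 8 = 17) = 2 (attained at k = 0)
  C[2][2] = min over k of (A[2][0] + B[0][2] = 2 + -2 = 0, A[2][1] + B[1][2] = 1 + 7 = 8, A[2][2] + B[2][2] = 9 + 8 = 17) = 0 (attained at k = 0)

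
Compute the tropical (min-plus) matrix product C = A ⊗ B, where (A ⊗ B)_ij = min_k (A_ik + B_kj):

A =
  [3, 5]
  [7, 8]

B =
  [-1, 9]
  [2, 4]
A ⊗ B =
  [2, 9]
  [6, 12]

Apply the min-plus product entry-by-entry:
  C[0][0] = min over k of (A[0][0] + B[0][0] = 3 + -1 = 2, A[0][1] + B[1][0] = 5 + 2 = 7) = 2 (attained at k = 0)
  C[0][1] = min over k of (A[0][0] + B[0][1] = 3 + 9 = 12, A[0][1] + B[1][1] = 5 + 4 = 9) = 9 (attained at k = 1)
  C[1][0] = min over k of (A[1][0] + B[0][0] = 7 + -1 = 6, A[1][1] + B[1][0] = 8 + 2 = 10) = 6 (attained at k = 0)
  C[1][1] = min over k of (A[1][0] + B[0][1] = 7 + 9 = 16, A[1][1] + B[1][1] = 8 + 4 = 12) = 12 (attained at k = 1)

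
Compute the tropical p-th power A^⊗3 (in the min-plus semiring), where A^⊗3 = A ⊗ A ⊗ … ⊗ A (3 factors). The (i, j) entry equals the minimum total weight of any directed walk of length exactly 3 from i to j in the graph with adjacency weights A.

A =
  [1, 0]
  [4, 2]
A^⊗3 =
  [3, 2]
  [6, 5]

Each entry (A^⊗3)_ij equals the minimum over all length-3 walks i = v_0 → v_1 → … → v_3 = j of Σ_t A[v_t][v_{t+1}]. For example, for (i, j) = (0, 1) we minimise over 4 possible intermediate vertex sequences; the minimum is 2, attained along the walk 0 → 0 → 0 → 1.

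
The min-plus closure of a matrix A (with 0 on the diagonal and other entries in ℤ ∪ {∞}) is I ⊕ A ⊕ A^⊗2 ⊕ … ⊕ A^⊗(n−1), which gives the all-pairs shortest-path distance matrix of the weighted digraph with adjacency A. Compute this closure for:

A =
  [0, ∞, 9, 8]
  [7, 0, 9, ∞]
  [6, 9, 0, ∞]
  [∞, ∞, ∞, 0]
Closure =
  [0, 18, 9, 8]
  [7, 0, 9, 15]
  [6, 9, 0, 14]
  [∞, ∞, ∞, 0]

This is the Floyd-Warshall all-pairs shortest-path computation. For each intermediate vertex k = 0, 1, …, 3, update dist[i][j] ← min(dist[i][j], dist[i][k] + dist[k][j]). The final matrix gives, for each (i, j), the minimum total weight of any directed path from i to j (possibly empty when i = j).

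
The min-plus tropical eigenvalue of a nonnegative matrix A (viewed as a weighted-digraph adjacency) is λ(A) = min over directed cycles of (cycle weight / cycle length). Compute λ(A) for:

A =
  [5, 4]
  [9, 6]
λ(A) = 5

Enumerate directed cycles and compute their means (weight / length). Sample:
  cycle 0 → 0: weight = 5, length = 1, mean = 5/1 ≈ 5.000
  cycle 1 → 1: weight = 6, length = 1, mean = 6/1 ≈ 6.000
  cycle 0 → 1 → 0: weight = 13, length = 2, mean = 13/2 ≈ 6.500
  cycle 1 → 0 → 1: weight = 13, length = 2, mean = 13/2 ≈ 6.500
Minimum mean = 5.000, attained e.g. along the cycle 0 → 0 with weight 5 and length 1. So λ(A) = 5/1 = 5.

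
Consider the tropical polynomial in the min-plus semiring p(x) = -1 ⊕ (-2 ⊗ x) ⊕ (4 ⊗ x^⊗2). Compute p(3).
p(3) = -1

A tropical monomial a ⊗ x^⊗i evaluates to a + i · x. Evaluating each term at x = 3:
  Term 0 contributes -1 + 0 · 3 = -1
  Term 1 contributes -2 + 1 · 3 = 1
  Term 2 contributes 4 + 2 · 3 = 10
p(3) = ⊕ of these = min[-1, 1, 10] = -1.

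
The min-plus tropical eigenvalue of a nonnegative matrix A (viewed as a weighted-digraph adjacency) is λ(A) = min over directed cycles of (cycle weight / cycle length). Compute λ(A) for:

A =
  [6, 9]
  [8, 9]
λ(A) = 6

Enumerate directed cycles and compute their means (weight / length). Sample:
  cycle 0 → 0: weight = 6, length = 1, mean = 6/1 ≈ 6.000
  cycle 1 → 1: weight = 9, length = 1, mean = 9/1 ≈ 9.000
  cycle 0 → 1 → 0: weight = 17, length = 2, mean = 17/2 ≈ 8.500
  cycle 1 → 0 → 1: weight = 17, length = 2, mean = 17/2 ≈ 8.500
Minimum mean = 6.000, attained e.g. along the cycle 0 → 0 with weight 6 and length 1. So λ(A) = 6/1 = 6.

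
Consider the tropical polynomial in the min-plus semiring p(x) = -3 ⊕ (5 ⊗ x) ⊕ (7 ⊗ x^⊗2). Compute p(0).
p(0) = -3

A tropical monomial a ⊗ x^⊗i evaluates to a + i · x. Evaluating each term at x = 0:
  Term 0 contributes -3 + 0 · 0 = -3
  Term 1 contributes 5 + 1 · 0 = 5
  Term 2 contributes 7 + 2 · 0 = 7
p(0) = ⊕ of these = min[-3, 5, 7] = -3.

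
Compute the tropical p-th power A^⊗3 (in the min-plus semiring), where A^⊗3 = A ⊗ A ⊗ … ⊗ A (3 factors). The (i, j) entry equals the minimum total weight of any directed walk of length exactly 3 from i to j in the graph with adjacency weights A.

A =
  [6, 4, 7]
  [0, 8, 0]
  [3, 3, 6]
A^⊗3 =
  [7, 7, 10]
  [3, 7, 3]
  [6, 6, 7]

Each entry (A^⊗3)_ij equals the minimum over all length-3 walks i = v_0 → v_1 → … → v_3 = j of Σ_t A[v_t][v_{t+1}]. For example, for (i, j) = (0, 2) we minimise over 9 possible intermediate vertex sequences; the minimum is 10, attained along the walk 0 → 0 → 1 → 2.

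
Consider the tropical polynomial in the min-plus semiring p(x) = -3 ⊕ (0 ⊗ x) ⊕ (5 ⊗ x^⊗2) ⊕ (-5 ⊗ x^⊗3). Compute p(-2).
p(-2) = -11

A tropical monomial a ⊗ x^⊗i evaluates to a + i · x. Evaluating each term at x = -2:
  Term 0 contributes -3 + 0 · -2 = -3
  Term 1 contributes 0 + 1 · -2 = -2
  Term 2 contributes 5 + 2 · -2 = 1
  Term 3 contributes -5 + 3 · -2 = -11
p(-2) = ⊕ of these = min[-3, -2, 1, -11] = -11.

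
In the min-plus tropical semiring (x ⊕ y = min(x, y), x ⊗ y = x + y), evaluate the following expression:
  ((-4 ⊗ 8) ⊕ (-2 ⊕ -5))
((-4 ⊗ 8) ⊕ (-2 ⊕ -5)) = -5

Expand innermost to outermost. Recall ⊕ takes the minimum of its arguments and ⊗ takes their sum. Working out the expression ((-4 ⊗ 8) ⊕ (-2 ⊕ -5)) gives -5.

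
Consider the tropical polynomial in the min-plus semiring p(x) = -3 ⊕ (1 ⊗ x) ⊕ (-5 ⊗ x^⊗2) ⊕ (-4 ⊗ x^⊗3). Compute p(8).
p(8) = -3

A tropical monomial a ⊗ x^⊗i evaluates to a + i · x. Evaluating each term at x = 8:
  Term 0 contributes -3 + 0 · 8 = -3
  Term 1 contributes 1 + 1 · 8 = 9
  Term 2 contributes -5 + 2 · 8 = 11
  Term 3 contributes -4 + 3 · 8 = 20
p(8) = ⊕ of these = min[-3, 9, 11, 20] = -3.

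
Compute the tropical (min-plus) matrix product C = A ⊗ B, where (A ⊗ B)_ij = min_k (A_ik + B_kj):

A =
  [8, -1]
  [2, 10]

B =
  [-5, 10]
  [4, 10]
A ⊗ B =
  [3, 9]
  [-3, 12]

Apply the min-plus product entry-by-entry:
  C[0][0] = min over k of (A[0][0] + B[0][0] = 8 + -5 = 3, A[0][1] + B[1][0] = -1 + 4 = 3) = 3 (attained at k = 0)
  C[0][1] = min over k of (A[0][0] + B[0][1] = 8 + 10 = 18, A[0][1] + B[1][1] = -1 + 10 = 9) = 9 (attained at k = 1)
  C[1][0] = min over k of (A[1][0] + B[0][0] = 2 + -5 = -3, A[1][1] + B[1][0] = 10 + 4 = 14) = -3 (attained at k = 0)
  C[1][1] = min over k of (A[1][0] + B[0][1] = 2 + 10 = 12, A[1][1] + B[1][1] = 10 + 10 = 20) = 12 (attained at k = 0)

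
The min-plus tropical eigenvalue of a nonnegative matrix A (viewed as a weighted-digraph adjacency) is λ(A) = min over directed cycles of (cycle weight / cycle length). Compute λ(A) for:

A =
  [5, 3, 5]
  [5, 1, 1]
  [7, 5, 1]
λ(A) = 1

Enumerate directed cycles and compute their means (weight / length). Sample:
  cycle 0 → 0: weight = 5, length = 1, mean = 5/1 ≈ 5.000
  cycle 1 → 1: weight = 1, length = 1, mean = 1/1 ≈ 1.000
  cycle 2 → 2: weight = 1, length = 1, mean = 1/1 ≈ 1.000
  cycle 0 → 1 → 0: weight = 8, length = 2, mean = 8/2 ≈ 4.000
  cycle 0 → 2 → 0: weight = 12, length = 2, mean = 12/2 ≈ 6.000
  cycle 1 → 0 → 1: weight = 8, length = 2, mean = 8/2 ≈ 4.000
Minimum mean = 1.000, attained e.g. along the cycle 1 → 1 with weight 1 and length 1. So λ(A) = 1/1 = 1.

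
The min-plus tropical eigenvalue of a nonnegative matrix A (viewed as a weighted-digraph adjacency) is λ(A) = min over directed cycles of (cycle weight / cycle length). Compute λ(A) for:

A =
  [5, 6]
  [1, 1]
λ(A) = 1

Enumerate directed cycles and compute their means (weight / length). Sample:
  cycle 0 → 0: weight = 5, length = 1, mean = 5/1 ≈ 5.000
  cycle 1 → 1: weight = 1, length = 1, mean = 1/1 ≈ 1.000
  cycle 0 → 1 → 0: weight = 7, length = 2, mean = 7/2 ≈ 3.500
  cycle 1 → 0 → 1: weight = 7, length = 2, mean = 7/2 ≈ 3.500
Minimum mean = 1.000, attained e.g. along the cycle 1 → 1 with weight 1 and length 1. So λ(A) = 1/1 = 1.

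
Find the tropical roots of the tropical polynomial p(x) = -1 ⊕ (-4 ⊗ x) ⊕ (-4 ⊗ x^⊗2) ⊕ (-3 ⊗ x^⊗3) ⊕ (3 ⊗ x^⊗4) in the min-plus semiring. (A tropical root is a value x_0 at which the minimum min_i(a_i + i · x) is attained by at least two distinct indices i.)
Roots: {-6, -1, 0, 3}

Each tropical root is a break point of the lower envelope of the lines y = a_i + i · x (there are 5 lines, with slopes 0, 1, ..., 4). Only the lines that attain the minimum somewhere contribute to roots; other lines are dominated. Here the surviving (envelope) indices are i = 4, i = 3, i = 2, i = 1, i = 0.
Intersections between consecutive envelope lines give the roots: for adjacent envelope indices i < j the intersection is x = (a_i − a_j) / (j − i). Reading off the sorted break points: {-6, -1, 0, 3}.
Verification: at each break x_0, at least two indices attain the minimum of min_i(a_i + i · x_0).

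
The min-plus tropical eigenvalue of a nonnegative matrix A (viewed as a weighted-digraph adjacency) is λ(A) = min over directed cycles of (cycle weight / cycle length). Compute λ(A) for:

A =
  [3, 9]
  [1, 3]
λ(A) = 3

Enumerate directed cycles and compute their means (weight / length). Sample:
  cycle 0 → 0: weight = 3, length = 1, mean = 3/1 ≈ 3.000
  cycle 1 → 1: weight = 3, length = 1, mean = 3/1 ≈ 3.000
  cycle 0 → 1 → 0: weight = 10, length = 2, mean = 10/2 ≈ 5.000
  cycle 1 → 0 → 1: weight = 10, length = 2, mean = 10/2 ≈ 5.000
Minimum mean = 3.000, attained e.g. along the cycle 0 → 0 with weight 3 and length 1. So λ(A) = 3/1 = 3.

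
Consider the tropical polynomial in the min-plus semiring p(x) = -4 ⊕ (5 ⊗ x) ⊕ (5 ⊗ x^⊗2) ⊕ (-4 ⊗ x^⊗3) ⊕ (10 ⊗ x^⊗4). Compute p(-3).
p(-3) = -13

A tropical monomial a ⊗ x^⊗i evaluates to a + i · x. Evaluating each term at x = -3:
  Term 0 contributes -4 + 0 · -3 = -4
  Term 1 contributes 5 + 1 · -3 = 2
  Term 2 contributes 5 + 2 · -3 = -1
  Term 3 contributes -4 + 3 · -3 = -13
  Term 4 contributes 10 + 4 · -3 = -2
p(-3) = ⊕ of these = min[-4, 2, -1, -13, -2] = -13.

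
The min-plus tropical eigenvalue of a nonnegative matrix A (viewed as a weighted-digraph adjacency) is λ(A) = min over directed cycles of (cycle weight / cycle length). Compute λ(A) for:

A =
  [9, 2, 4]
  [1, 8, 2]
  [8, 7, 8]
λ(A) = 3/2

Enumerate directed cycles and compute their means (weight / length). Sample:
  cycle 0 → 0: weight = 9, length = 1, mean = 9/1 ≈ 9.000
  cycle 1 → 1: weight = 8, length = 1, mean = 8/1 ≈ 8.000
  cycle 2 → 2: weight = 8, length = 1, mean = 8/1 ≈ 8.000
  cycle 0 → 1 → 0: weight = 3, length = 2, mean = 3/2 ≈ 1.500
  cycle 0 → 2 → 0: weight = 12, length = 2, mean = 12/2 ≈ 6.000
  cycle 1 → 0 → 1: weight = 3, length = 2, mean = 3/2 ≈ 1.500
Minimum mean = 1.500, attained e.g. along the cycle 0 → 1 → 0 with weight 3 and length 2. So λ(A) = 3/2 = 3/2.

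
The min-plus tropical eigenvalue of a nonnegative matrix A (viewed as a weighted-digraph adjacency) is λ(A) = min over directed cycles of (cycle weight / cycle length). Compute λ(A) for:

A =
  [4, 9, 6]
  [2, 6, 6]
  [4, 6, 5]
λ(A) = 4

Enumerate directed cycles and compute their means (weight / length). Sample:
  cycle 0 → 0: weight = 4, length = 1, mean = 4/1 ≈ 4.000
  cycle 1 → 1: weight = 6, length = 1, mean = 6/1 ≈ 6.000
  cycle 2 → 2: weight = 5, length = 1, mean = 5/1 ≈ 5.000
  cycle 0 → 1 → 0: weight = 11, length = 2, mean = 11/2 ≈ 5.500
  cycle 0 → 2 → 0: weight = 10, length = 2, mean = 10/2 ≈ 5.000
  cycle 1 → 0 → 1: weight = 11, length = 2, mean = 11/2 ≈ 5.500
Minimum mean = 4.000, attained e.g. along the cycle 0 → 0 with weight 4 and length 1. So λ(A) = 4/1 = 4.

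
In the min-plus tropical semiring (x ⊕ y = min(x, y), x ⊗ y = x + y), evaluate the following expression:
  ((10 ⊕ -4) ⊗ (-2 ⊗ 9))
((10 ⊕ -4) ⊗ (-2 ⊗ 9)) = 3

Expand innermost to outermost. Recall ⊕ takes the minimum of its arguments and ⊗ takes their sum. Working out the expression ((10 ⊕ -4) ⊗ (-2 ⊗ 9)) gives 3.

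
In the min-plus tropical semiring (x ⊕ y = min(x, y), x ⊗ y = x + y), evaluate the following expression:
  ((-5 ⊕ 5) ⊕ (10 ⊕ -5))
((-5 ⊕ 5) ⊕ (10 ⊕ -5)) = -5

Expand innermost to outermost. Recall ⊕ takes the minimum of its arguments and ⊗ takes their sum. Working out the expression ((-5 ⊕ 5) ⊕ (10 ⊕ -5)) gives -5.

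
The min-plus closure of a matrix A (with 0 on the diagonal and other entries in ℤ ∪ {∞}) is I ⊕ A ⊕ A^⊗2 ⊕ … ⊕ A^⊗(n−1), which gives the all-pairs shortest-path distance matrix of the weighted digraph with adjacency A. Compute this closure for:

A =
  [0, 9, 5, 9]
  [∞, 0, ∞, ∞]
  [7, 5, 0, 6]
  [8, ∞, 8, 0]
Closure =
  [0, 9, 5, 9]
  [∞, 0, ∞, ∞]
  [7, 5, 0, 6]
  [8, 13, 8, 0]

This is the Floyd-Warshall all-pairs shortest-path computation. For each intermediate vertex k = 0, 1, …, 3, update dist[i][j] ← min(dist[i][j], dist[i][k] + dist[k][j]). The final matrix gives, for each (i, j), the minimum total weight of any directed path from i to j (possibly empty when i = j).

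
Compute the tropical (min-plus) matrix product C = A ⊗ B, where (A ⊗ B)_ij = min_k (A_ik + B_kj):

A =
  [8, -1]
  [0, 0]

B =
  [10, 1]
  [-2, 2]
A ⊗ B =
  [-3, 1]
  [-2, 1]

Apply the min-plus product entry-by-entry:
  C[0][0] = min over k of (A[0][0] + B[0][0] = 8 + 10 = 18, A[0][1] + B[1][0] = -1 + -2 = -3) = -3 (attained at k = 1)
  C[0][1] = min over k of (A[0][0] + B[0][1] = 8 + 1 = 9, A[0][1] + B[1][1] = -1 + 2 = 1) = 1 (attained at k = 1)
  C[1][0] = min over k of (A[1][0] + B[0][0] = 0 + 10 = 10, A[1][1] + B[1][0] = 0 + -2 = -2) = -2 (attained at k = 1)
  C[1][1] = min over k of (A[1][0] + B[0][1] = 0 + 1 = 1, A[1][1] + B[1][1] = 0 + 2 = 2) = 1 (attained at k = 0)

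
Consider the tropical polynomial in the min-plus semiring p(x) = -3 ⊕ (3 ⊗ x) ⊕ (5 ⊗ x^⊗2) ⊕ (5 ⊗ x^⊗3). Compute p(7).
p(7) = -3

A tropical monomial a ⊗ x^⊗i evaluates to a + i · x. Evaluating each term at x = 7:
  Term 0 contributes -3 + 0 · 7 = -3
  Term 1 contributes 3 + 1 · 7 = 10
  Term 2 contributes 5 + 2 · 7 = 19
  Term 3 contributes 5 + 3 · 7 = 26
p(7) = ⊕ of these = min[-3, 10, 19, 26] = -3.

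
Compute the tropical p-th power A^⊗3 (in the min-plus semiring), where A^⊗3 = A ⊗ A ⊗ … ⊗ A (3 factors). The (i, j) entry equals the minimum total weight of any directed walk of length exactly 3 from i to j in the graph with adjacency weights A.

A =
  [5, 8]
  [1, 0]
A^⊗3 =
  [9, 8]
  [1, 0]

Each entry (A^⊗3)_ij equals the minimum over all length-3 walks i = v_0 → v_1 → … → v_3 = j of Σ_t A[v_t][v_{t+1}]. For example, for (i, j) = (0, 1) we minimise over 4 possible intermediate vertex sequences; the minimum is 8, attained along the walk 0 → 1 → 1 → 1.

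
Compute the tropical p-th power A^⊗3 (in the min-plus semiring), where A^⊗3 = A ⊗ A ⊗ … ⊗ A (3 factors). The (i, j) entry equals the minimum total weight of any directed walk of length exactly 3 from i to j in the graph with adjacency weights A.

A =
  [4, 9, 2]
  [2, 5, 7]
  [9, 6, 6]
A^⊗3 =
  [10, 12, 10]
  [10, 10, 8]
  [12, 16, 10]

Each entry (A^⊗3)_ij equals the minimum over all length-3 walks i = v_0 → v_1 → … → v_3 = j of Σ_t A[v_t][v_{t+1}]. For example, for (i, j) = (0, 2) we minimise over 9 possible intermediate vertex sequences; the minimum is 10, attained along the walk 0 → 0 → 0 → 2.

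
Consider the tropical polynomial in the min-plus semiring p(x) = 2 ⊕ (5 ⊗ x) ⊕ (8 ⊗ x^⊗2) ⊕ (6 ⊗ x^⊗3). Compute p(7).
p(7) = 2

A tropical monomial a ⊗ x^⊗i evaluates to a + i · x. Evaluating each term at x = 7:
  Term 0 contributes 2 + 0 · 7 = 2
  Term 1 contributes 5 + 1 · 7 = 12
  Term 2 contributes 8 + 2 · 7 = 22
  Term 3 contributes 6 + 3 · 7 = 27
p(7) = ⊕ of these = min[2, 12, 22, 27] = 2.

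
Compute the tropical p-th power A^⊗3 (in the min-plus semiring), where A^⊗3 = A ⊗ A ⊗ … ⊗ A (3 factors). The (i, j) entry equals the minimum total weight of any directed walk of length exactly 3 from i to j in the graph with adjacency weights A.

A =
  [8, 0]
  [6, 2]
A^⊗3 =
  [8, 4]
  [10, 6]

Each entry (A^⊗3)_ij equals the minimum over all length-3 walks i = v_0 → v_1 → … → v_3 = j of Σ_t A[v_t][v_{t+1}]. For example, for (i, j) = (0, 1) we minimise over 4 possible intermediate vertex sequences; the minimum is 4, attained along the walk 0 → 1 → 1 → 1.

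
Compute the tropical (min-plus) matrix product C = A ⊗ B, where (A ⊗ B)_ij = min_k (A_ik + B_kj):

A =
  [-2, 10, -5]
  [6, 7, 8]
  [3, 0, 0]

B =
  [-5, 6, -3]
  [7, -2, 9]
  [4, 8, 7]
A ⊗ B =
  [-7, 3, -5]
  [1, 5, 3]
  [-2, -2, 0]

Apply the min-plus product entry-by-entry:
  C[0][0] = min over k of (A[0][0] + B[0][0] = -2 + -5 = -7, A[0][1] + B[1][0] = 10 + 7 = 17, A[0][2] + B[2][0] = -5 + 4 = -1) = -7 (attained at k = 0)
  C[0][1] = min over k of (A[0][0] + B[0][1] = -2 + 6 = 4, A[0][1] + B[1][1] = 10 + -2 = 8, A[0][2] + B[2][1] = -5 + 8 = 3) = 3 (attained at k = 2)
  C[0][2] = min over k of (A[0][0] + B[0][2] = -2 + -3 = -5, A[0][1] + B[1][2] = 10 + 9 = 19, A[0][2] + B[2][2] = -5 + 7 = 2) = -5 (attained at k = 0)
  C[1][0] = min over k of (A[1][0] + B[0][0] = 6 + -5 = 1, A[1][1] + B[1][0] = 7 + 7 = 14, A[1][2] + B[2][0] = 8 + 4 = 12) = 1 (attained at k = 0)
  C[1][1] = min over k of (A[1][0] + B[0][1] = 6 + 6 = 12, A[1][1] + B[1][1] = 7 + -2 = 5, A[1][2] + B[2][1] = 8 + 8 = 16) = 5 (attained at k = 1)
  C[1][2] = min over k of (A[1][0] + B[0][2] = 6 + -3 = 3, A[1][1] + B[1][2] = 7 + 9 = 16, A[1][2] + B[2][2] = 8 + 7 = 15) = 3 (attained at k = 0)
  C[2][0] = min over k of (A[2][0] + B[0][0] = 3 + -5 = -2, A[2][1] + B[1][0] = 0 + 7 = 7, A[2][2] + B[2][0] = 0 + 4 = 4) = -2 (attained at k = 0)
  C[2][1] = min over k of (A[2][0] + B[0][1] = 3 + 6 = 9, A[2][1] + B[1][1] = 0 + -2 = -2, A[2][2] + B[2][1] = 0 + 8 = 8) = -2 (attained at k = 1)
  C[2][2] = min over k of (A[2][0] + B[0][2] = 3 + -3 = 0, A[2][1] + B[1][2] = 0 + 9 = 9, A[2][2] + B[2][2] = 0 + 7 = 7) = 0 (attained at k = 0)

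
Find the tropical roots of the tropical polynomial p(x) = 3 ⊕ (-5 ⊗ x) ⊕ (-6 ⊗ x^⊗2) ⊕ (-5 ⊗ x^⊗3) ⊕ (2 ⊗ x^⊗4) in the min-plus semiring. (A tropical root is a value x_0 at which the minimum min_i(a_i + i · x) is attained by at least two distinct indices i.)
Roots: {-7, -1, 1, 8}

Each tropical root is a break point of the lower envelope of the lines y = a_i + i · x (there are 5 lines, with slopes 0, 1, ..., 4). Only the lines that attain the minimum somewhere contribute to roots; other lines are dominated. Here the surviving (envelope) indices are i = 4, i = 3, i = 2, i = 1, i = 0.
Intersections between consecutive envelope lines give the roots: for adjacent envelope indices i < j the intersection is x = (a_i − a_j) / (j − i). Reading off the sorted break points: {-7, -1, 1, 8}.
Verification: at each break x_0, at least two indices attain the minimum of min_i(a_i + i · x_0).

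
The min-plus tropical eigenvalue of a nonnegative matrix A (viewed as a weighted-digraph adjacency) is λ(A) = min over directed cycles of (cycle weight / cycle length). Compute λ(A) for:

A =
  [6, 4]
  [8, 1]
λ(A) = 1

Enumerate directed cycles and compute their means (weight / length). Sample:
  cycle 0 → 0: weight = 6, length = 1, mean = 6/1 ≈ 6.000
  cycle 1 → 1: weight = 1, length = 1, mean = 1/1 ≈ 1.000
  cycle 0 → 1 → 0: weight = 12, length = 2, mean = 12/2 ≈ 6.000
  cycle 1 → 0 → 1: weight = 12, length = 2, mean = 12/2 ≈ 6.000
Minimum mean = 1.000, attained e.g. along the cycle 1 → 1 with weight 1 and length 1. So λ(A) = 1/1 = 1.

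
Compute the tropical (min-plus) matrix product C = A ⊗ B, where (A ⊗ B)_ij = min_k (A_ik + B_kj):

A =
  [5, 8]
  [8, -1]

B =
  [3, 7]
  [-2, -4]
A ⊗ B =
  [6, 4]
  [-3, -5]

Apply the min-plus product entry-by-entry:
  C[0][0] = min over k of (A[0][0] + B[0][0] = 5 + 3 = 8, A[0][1] + B[1][0] = 8 + -2 = 6) = 6 (attained at k = 1)
  C[0][1] = min over k of (A[0][0] + B[0][1] = 5 + 7 = 12, A[0][1] + B[1][1] = 8 + -4 = 4) = 4 (attained at k = 1)
  C[1][0] = min over k of (A[1][0] + B[0][0] = 8 + 3 = 11, A[1][1] + B[1][0] = -1 + -2 = -3) = -3 (attained at k = 1)
  C[1][1] = min over k of (A[1][0] + B[0][1] = 8 + 7 = 15, A[1][1] + B[1][1] = -1 + -4 = -5) = -5 (attained at k = 1)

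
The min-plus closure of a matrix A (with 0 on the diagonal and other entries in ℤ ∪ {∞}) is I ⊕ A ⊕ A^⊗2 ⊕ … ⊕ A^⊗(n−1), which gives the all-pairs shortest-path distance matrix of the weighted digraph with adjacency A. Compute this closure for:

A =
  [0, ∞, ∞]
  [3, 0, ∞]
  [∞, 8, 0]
Closure =
  [0, ∞, ∞]
  [3, 0, ∞]
  [11, 8, 0]

This is the Floyd-Warshall all-pairs shortest-path computation. For each intermediate vertex k = 0, 1, …, 2, update dist[i][j] ← min(dist[i][j], dist[i][k] + dist[k][j]). The final matrix gives, for each (i, j), the minimum total weight of any directed path from i to j (possibly empty when i = j).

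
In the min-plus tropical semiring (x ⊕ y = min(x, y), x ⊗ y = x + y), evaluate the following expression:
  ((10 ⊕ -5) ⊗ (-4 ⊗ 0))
((10 ⊕ -5) ⊗ (-4 ⊗ 0)) = -9

Expand innermost to outermost. Recall ⊕ takes the minimum of its arguments and ⊗ takes their sum. Working out the expression ((10 ⊕ -5) ⊗ (-4 ⊗ 0)) gives -9.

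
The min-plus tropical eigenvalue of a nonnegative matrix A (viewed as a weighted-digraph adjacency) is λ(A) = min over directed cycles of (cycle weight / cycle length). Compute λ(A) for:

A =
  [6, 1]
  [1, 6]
λ(A) = 1

Enumerate directed cycles and compute their means (weight / length). Sample:
  cycle 0 → 0: weight = 6, length = 1, mean = 6/1 ≈ 6.000
  cycle 1 → 1: weight = 6, length = 1, mean = 6/1 ≈ 6.000
  cycle 0 → 1 → 0: weight = 2, length = 2, mean = 2/2 ≈ 1.000
  cycle 1 → 0 → 1: weight = 2, length = 2, mean = 2/2 ≈ 1.000
Minimum mean = 1.000, attained e.g. along the cycle 0 → 1 → 0 with weight 2 and length 2. So λ(A) = 2/2 = 1.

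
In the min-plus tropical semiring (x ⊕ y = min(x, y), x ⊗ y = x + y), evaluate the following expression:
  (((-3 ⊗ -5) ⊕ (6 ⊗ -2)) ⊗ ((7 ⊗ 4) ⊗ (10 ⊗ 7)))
(((-3 ⊗ -5) ⊕ (6 ⊗ -2)) ⊗ ((7 ⊗ 4) ⊗ (10 ⊗ 7))) = 20

Expand innermost to outermost. Recall ⊕ takes the minimum of its arguments and ⊗ takes their sum. Working out the expression (((-3 ⊗ -5) ⊕ (6 ⊗ -2)) ⊗ ((7 ⊗ 4) ⊗ (10 ⊗ 7))) gives 20.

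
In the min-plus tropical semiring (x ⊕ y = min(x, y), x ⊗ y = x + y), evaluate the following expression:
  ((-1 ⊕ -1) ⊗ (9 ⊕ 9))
((-1 ⊕ -1) ⊗ (9 ⊕ 9)) = 8

Expand innermost to outermost. Recall ⊕ takes the minimum of its arguments and ⊗ takes their sum. Working out the expression ((-1 ⊕ -1) ⊗ (9 ⊕ 9)) gives 8.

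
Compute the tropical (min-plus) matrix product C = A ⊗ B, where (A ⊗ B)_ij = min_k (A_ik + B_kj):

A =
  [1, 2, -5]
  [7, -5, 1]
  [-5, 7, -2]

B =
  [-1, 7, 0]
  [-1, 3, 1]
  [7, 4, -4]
A ⊗ B =
  [0, -1, -9]
  [-6, -2, -4]
  [-6, 2, -6]

Apply the min-plus product entry-by-entry:
  C[0][0] = min over k of (A[0][0] + B[0][0] = 1 + -1 = 0, A[0][1] + B[1][0] = 2 + -1 = 1, A[0][2] + B[2][0] = -5 + 7 = 2) = 0 (attained at k = 0)
  C[0][1] = min over k of (A[0][0] + B[0][1] = 1 + 7 = 8, A[0][1] + B[1][1] = 2 + 3 = 5, A[0][2] + B[2][1] = -5 + 4 = -1) = -1 (attained at k = 2)
  C[0][2] = min over k of (A[0][0] + B[0][2] = 1 + 0 = 1, A[0][1] + B[1][2] = 2 + 1 = 3, A[0][2] + B[2][2] = -5 + -4 = -9) = -9 (attained at k = 2)
  C[1][0] = min over k of (A[1][0] + B[0][0] = 7 + -1 = 6, A[1][1] + B[1][0] = -5 + -1 = -6, A[1][2] + B[2][0] = 1 + 7 = 8) = -6 (attained at k = 1)
  C[1][1] = min over k of (A[1][0] + B[0][1] = 7 + 7 = 14, A[1][1] + B[1][1] = -5 + 3 = -2, A[1][2] + B[2][1] = 1 + 4 = 5) = -2 (attained at k = 1)
  C[1][2] = min over k of (A[1][0] + B[0][2] = 7 + 0 = 7, A[1][1] + B[1][2] = -5 + 1 = -4, A[1][2] + B[2][2] = 1 + -4 = -3) = -4 (attained at k = 1)
  C[2][0] = min over k of (A[2][0] + B[0][0] = -5 + -1 = -6, A[2][1] + B[1][0] = 7 + -1 = 6, A[2][2] + B[2][0] = -2 + 7 = 5) = -6 (attained at k = 0)
  C[2][1] = min over k of (A[2][0] + B[0][1] = -5 + 7 = 2, A[2][1] + B[1][1] = 7 + 3 = 10, A[2][2] + B[2][1] = -2 + 4 = 2) = 2 (attained at k = 0)
  C[2][2] = min over k of (A[2][0] + B[0][2] = -5 + 0 = -5, A[2][1] + B[1][2] = 7 + 1 = 8, A[2][2] + B[2][2] = -2 + -4 = -6) = -6 (attained at k = 2)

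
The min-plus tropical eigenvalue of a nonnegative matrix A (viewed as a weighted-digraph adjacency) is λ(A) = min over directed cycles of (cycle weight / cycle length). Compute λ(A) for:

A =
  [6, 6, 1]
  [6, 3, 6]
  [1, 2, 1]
λ(A) = 1

Enumerate directed cycles and compute their means (weight / length). Sample:
  cycle 0 → 0: weight = 6, length = 1, mean = 6/1 ≈ 6.000
  cycle 1 → 1: weight = 3, length = 1, mean = 3/1 ≈ 3.000
  cycle 2 → 2: weight = 1, length = 1, mean = 1/1 ≈ 1.000
  cycle 0 → 1 → 0: weight = 12, length = 2, mean = 12/2 ≈ 6.000
  cycle 0 → 2 → 0: weight = 2, length = 2, mean = 2/2 ≈ 1.000
  cycle 1 → 0 → 1: weight = 12, length = 2, mean = 12/2 ≈ 6.000
Minimum mean = 1.000, attained e.g. along the cycle 2 → 2 with weight 1 and length 1. So λ(A) = 1/1 = 1.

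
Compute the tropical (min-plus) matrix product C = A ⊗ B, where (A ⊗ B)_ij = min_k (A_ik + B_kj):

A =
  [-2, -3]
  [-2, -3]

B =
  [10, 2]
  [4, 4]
A ⊗ B =
  [1, 0]
  [1, 0]

Apply the min-plus product entry-by-entry:
  C[0][0] = min over k of (A[0][0] + B[0][0] = -2 + 10 = 8, A[0][1] + B[1][0] = -3 + 4 = 1) = 1 (attained at k = 1)
  C[0][1] = min over k of (A[0][0] + B[0][1] = -2 + 2 = 0, A[0][1] + B[1][1] = -3 + 4 = 1) = 0 (attained at k = 0)
  C[1][0] = min over k of (A[1][0] + B[0][0] = -2 + 10 = 8, A[1][1] + B[1][0] = -3 + 4 = 1) = 1 (attained at k = 1)
  C[1][1] = min over k of (A[1][0] + B[0][1] = -2 + 2 = 0, A[1][1] + B[1][1] = -3 + 4 = 1) = 0 (attained at k = 0)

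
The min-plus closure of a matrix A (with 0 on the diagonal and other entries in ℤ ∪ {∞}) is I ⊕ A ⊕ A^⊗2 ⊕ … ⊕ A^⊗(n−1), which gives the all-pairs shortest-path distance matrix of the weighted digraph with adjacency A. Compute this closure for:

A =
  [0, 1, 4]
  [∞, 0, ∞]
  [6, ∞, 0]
Closure =
  [0, 1, 4]
  [∞, 0, ∞]
  [6, 7, 0]

This is the Floyd-Warshall all-pairs shortest-path computation. For each intermediate vertex k = 0, 1, …, 2, update dist[i][j] ← min(dist[i][j], dist[i][k] + dist[k][j]). The final matrix gives, for each (i, j), the minimum total weight of any directed path from i to j (possibly empty when i = j).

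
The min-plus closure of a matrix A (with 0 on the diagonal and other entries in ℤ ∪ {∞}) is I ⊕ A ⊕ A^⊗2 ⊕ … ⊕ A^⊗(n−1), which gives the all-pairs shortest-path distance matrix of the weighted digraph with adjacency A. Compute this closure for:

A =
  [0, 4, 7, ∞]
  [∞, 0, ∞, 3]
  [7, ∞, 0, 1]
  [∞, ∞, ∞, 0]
Closure =
  [0, 4, 7, 7]
  [∞, 0, ∞, 3]
  [7, 11, 0, 1]
  [∞, ∞, ∞, 0]

This is the Floyd-Warshall all-pairs shortest-path computation. For each intermediate vertex k = 0, 1, …, 3, update dist[i][j] ← min(dist[i][j], dist[i][k] + dist[k][j]). The final matrix gives, for each (i, j), the minimum total weight of any directed path from i to j (possibly empty when i = j).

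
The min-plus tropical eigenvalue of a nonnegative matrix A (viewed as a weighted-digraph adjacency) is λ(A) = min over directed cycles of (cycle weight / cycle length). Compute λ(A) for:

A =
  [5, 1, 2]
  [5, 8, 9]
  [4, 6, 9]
λ(A) = 3

Enumerate directed cycles and compute their means (weight / length). Sample:
  cycle 0 → 0: weight = 5, length = 1, mean = 5/1 ≈ 5.000
  cycle 1 → 1: weight = 8, length = 1, mean = 8/1 ≈ 8.000
  cycle 2 → 2: weight = 9, length = 1, mean = 9/1 ≈ 9.000
  cycle 0 → 1 → 0: weight = 6, length = 2, mean = 6/2 ≈ 3.000
  cycle 0 → 2 → 0: weight = 6, length = 2, mean = 6/2 ≈ 3.000
  cycle 1 → 0 → 1: weight = 6, length = 2, mean = 6/2 ≈ 3.000
Minimum mean = 3.000, attained e.g. along the cycle 0 → 1 → 0 with weight 6 and length 2. So λ(A) = 6/2 = 3.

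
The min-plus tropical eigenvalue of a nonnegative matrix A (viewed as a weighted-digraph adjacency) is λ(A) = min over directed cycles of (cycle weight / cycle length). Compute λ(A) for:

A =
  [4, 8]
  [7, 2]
λ(A) = 2

Enumerate directed cycles and compute their means (weight / length). Sample:
  cycle 0 → 0: weight = 4, length = 1, mean = 4/1 ≈ 4.000
  cycle 1 → 1: weight = 2, length = 1, mean = 2/1 ≈ 2.000
  cycle 0 → 1 → 0: weight = 15, length = 2, mean = 15/2 ≈ 7.500
  cycle 1 → 0 → 1: weight = 15, length = 2, mean = 15/2 ≈ 7.500
Minimum mean = 2.000, attained e.g. along the cycle 1 → 1 with weight 2 and length 1. So λ(A) = 2/1 = 2.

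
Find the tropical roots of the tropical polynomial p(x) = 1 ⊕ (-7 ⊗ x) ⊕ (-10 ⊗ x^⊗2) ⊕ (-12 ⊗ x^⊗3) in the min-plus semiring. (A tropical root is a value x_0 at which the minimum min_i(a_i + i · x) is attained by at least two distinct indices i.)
Roots: {2, 3, 8}

Each tropical root is a break point of the lower envelope of the lines y = a_i + i · x (there are 4 lines, with slopes 0, 1, ..., 3). Only the lines that attain the minimum somewhere contribute to roots; other lines are dominated. Here the surviving (envelope) indices are i = 3, i = 2, i = 1, i = 0.
Intersections between consecutive envelope lines give the roots: for adjacent envelope indices i < j the intersection is x = (a_i − a_j) / (j − i). Reading off the sorted break points: {2, 3, 8}.
Verification: at each break x_0, at least two indices attain the minimum of min_i(a_i + i · x_0).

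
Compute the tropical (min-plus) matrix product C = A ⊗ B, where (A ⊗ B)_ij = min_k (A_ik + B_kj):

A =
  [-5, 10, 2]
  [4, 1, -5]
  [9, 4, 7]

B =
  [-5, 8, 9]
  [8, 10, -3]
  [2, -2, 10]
A ⊗ B =
  [-10, 0, 4]
  [-3, -7, -2]
  [4, 5, 1]

Apply the min-plus product entry-by-entry:
  C[0][0] = min over k of (A[0][0] + B[0][0] = -5 + -5 = -10, A[0][1] + B[1][0] = 10 + 8 = 18, A[0][2] + B[2][0] = 2 + 2 = 4) = -10 (attained at k = 0)
  C[0][1] = min over k of (A[0][0] + B[0][1] = -5 + 8 = 3, A[0][1] + B[1][1] = 10 + 10 = 20, A[0][2] + B[2][1] = 2 + -2 = 0) = 0 (attained at k = 2)
  C[0][2] = min over k of (A[0][0] + B[0][2] = -5 + 9 = 4, A[0][1] + B[1][2] = 10 + -3 = 7, A[0][2] + B[2][2] = 2 + 10 = 12) = 4 (attained at k = 0)
  C[1][0] = min over k of (A[1][0] + B[0][0] = 4 + -5 = -1, A[1][1] + B[1][0] = 1 + 8 = 9, A[1][2] + B[2][0] = -5 + 2 = -3) = -3 (attained at k = 2)
  C[1][1] = min over k of (A[1][0] + B[0][1] = 4 + 8 = 12, A[1][1] + B[1][1] = 1 + 10 = 11, A[1][2] + B[2][1] = -5 + -2 = -7) = -7 (attained at k = 2)
  C[1][2] = min over k of (A[1][0] + B[0][2] = 4 + 9 = 13, A[1][1] + B[1][2] = 1 + -3 = -2, A[1][2] + B[2][2] = -5 + 10 = 5) = -2 (attained at k = 1)
  C[2][0] = min over k of (A[2][0] + B[0][0] = 9 + -5 = 4, A[2][1] + B[1][0] = 4 + 8 = 12, A[2][2] + B[2][0] = 7 + 2 = 9) = 4 (attained at k = 0)
  C[2][1] = min over k of (A[2][0] + B[0][1] = 9 + 8 = 17, A[2][1] + B[1][1] = 4 + 10 = 14, A[2][2] + B[2][1] = 7 + -2 = 5) = 5 (attained at k = 2)
  C[2][2] = min over k of (A[2][0] + B[0][2] = 9 + 9 = 18, A[2][1] + B[1][2] = 4 + -3 = 1, A[2][2] + B[2][2] = 7 + 10 = 17) = 1 (attained at k = 1)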